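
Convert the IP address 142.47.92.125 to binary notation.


142 = 10001110
47 = 00101111
92 = 01011100
125 = 01111101
Binary: 10001110.00101111.01011100.01111101


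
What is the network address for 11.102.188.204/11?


IP:   00001011.01100110.10111100.11001100
Mask: 11111111.11100000.00000000.00000000
AND operation:
Net:  00001011.01100000.00000000.00000000
Network: 11.96.0.0/11


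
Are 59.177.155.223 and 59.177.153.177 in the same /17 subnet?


Mask: 255.255.128.0
59.177.155.223 AND mask = 59.177.128.0
59.177.153.177 AND mask = 59.177.128.0
Yes, same subnet (59.177.128.0)


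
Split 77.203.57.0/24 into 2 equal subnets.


New prefix = 24 + 1 = 25
Each subnet has 128 addresses
  77.203.57.0/25
  77.203.57.128/25
Subnets: 77.203.57.0/25, 77.203.57.128/25


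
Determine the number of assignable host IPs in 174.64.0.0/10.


Host bits = 32 - 10 = 22
Total addresses = 2^22 = 4194304
Usable = total - 2 (network and broadcast)
Usable hosts: 4194302


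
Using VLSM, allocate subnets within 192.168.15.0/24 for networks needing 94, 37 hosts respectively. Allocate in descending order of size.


94 hosts -> /25 (126 usable): 192.168.15.0/25
37 hosts -> /26 (62 usable): 192.168.15.128/26
Allocation: 192.168.15.0/25 (94 hosts, 126 usable); 192.168.15.128/26 (37 hosts, 62 usable)


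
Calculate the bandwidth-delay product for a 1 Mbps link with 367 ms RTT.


BDP = bandwidth * RTT
= 1 Mbps * 367 ms
= 1 * 1e6 * 367 / 1000 bits
= 367000 bits
= 45875 bytes
= 44.7998 KB
BDP = 367000 bits (45875 bytes)


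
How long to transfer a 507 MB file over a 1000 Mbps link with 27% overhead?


Effective throughput = 1000 * (1 - 27/100) = 730 Mbps
File size in Mb = 507 * 8 = 4056 Mb
Time = 4056 / 730
Time = 5.5562 seconds


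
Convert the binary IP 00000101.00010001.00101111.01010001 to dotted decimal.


00000101 = 5
00010001 = 17
00101111 = 47
01010001 = 81
IP: 5.17.47.81


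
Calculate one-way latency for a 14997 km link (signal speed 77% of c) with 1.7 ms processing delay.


Speed = 0.77 * 3e5 km/s = 231000 km/s
Propagation delay = 14997 / 231000 = 0.0649 s = 64.9221 ms
Processing delay = 1.7 ms
Total one-way latency = 66.6221 ms


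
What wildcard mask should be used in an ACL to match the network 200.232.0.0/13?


Subnet mask: 255.248.0.0
Wildcard = 255.255.255.255 - subnet mask
255 - 255 = 0
255 - 248 = 7
255 - 0 = 255
255 - 0 = 255
Wildcard: 0.7.255.255


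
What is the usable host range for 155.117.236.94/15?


Network: 155.116.0.0
Broadcast: 155.117.255.255
First usable = network + 1
Last usable = broadcast - 1
Range: 155.116.0.1 to 155.117.255.254


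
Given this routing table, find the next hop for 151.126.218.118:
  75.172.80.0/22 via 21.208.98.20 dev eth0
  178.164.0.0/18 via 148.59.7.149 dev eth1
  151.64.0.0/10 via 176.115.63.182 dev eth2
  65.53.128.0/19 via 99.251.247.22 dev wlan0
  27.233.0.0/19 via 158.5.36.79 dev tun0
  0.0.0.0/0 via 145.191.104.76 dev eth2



Longest prefix match for 151.126.218.118:
  /22 75.172.80.0: no
  /18 178.164.0.0: no
  /10 151.64.0.0: MATCH
  /19 65.53.128.0: no
  /19 27.233.0.0: no
  /0 0.0.0.0: MATCH
Selected: next-hop 176.115.63.182 via eth2 (matched /10)


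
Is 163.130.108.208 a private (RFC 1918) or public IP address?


RFC 1918 private ranges:
  10.0.0.0/8 (10.0.0.0 - 10.255.255.255)
  172.16.0.0/12 (172.16.0.0 - 172.31.255.255)
  192.168.0.0/16 (192.168.0.0 - 192.168.255.255)
Public (not in any RFC 1918 range)


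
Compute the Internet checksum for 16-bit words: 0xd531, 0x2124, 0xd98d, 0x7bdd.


Sum all words (with carry folding):
+ 0xd531 = 0xd531
+ 0x2124 = 0xf655
+ 0xd98d = 0xcfe3
+ 0x7bdd = 0x4bc1
One's complement: ~0x4bc1
Checksum = 0xb43e


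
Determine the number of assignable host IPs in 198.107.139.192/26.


Host bits = 32 - 26 = 6
Total addresses = 2^6 = 64
Usable = total - 2 (network and broadcast)
Usable hosts: 62


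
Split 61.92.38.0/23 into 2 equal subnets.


New prefix = 23 + 1 = 24
Each subnet has 256 addresses
  61.92.38.0/24
  61.92.39.0/24
Subnets: 61.92.38.0/24, 61.92.39.0/24


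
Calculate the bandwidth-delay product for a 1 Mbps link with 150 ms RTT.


BDP = bandwidth * RTT
= 1 Mbps * 150 ms
= 1 * 1e6 * 150 / 1000 bits
= 150000 bits
= 18750 bytes
= 18.3105 KB
BDP = 150000 bits (18750 bytes)


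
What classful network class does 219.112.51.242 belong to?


First octet: 219
Binary: 11011011
110xxxxx -> Class C (192-223)
Class C, default mask 255.255.255.0 (/24)


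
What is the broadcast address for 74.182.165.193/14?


Network: 74.180.0.0/14
Host bits = 18
Set all host bits to 1:
Broadcast: 74.183.255.255


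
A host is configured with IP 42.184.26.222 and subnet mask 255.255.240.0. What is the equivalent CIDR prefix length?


Binary: 11111111.11111111.11110000.00000000
Count leading 1s
Prefix: /20


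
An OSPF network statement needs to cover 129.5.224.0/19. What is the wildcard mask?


Subnet mask: 255.255.224.0
Wildcard = 255.255.255.255 - subnet mask
255 - 255 = 0
255 - 255 = 0
255 - 224 = 31
255 - 0 = 255
Wildcard: 0.0.31.255


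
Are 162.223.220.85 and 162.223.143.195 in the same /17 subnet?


Mask: 255.255.128.0
162.223.220.85 AND mask = 162.223.128.0
162.223.143.195 AND mask = 162.223.128.0
Yes, same subnet (162.223.128.0)


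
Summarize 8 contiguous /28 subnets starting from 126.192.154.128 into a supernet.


Original prefix: /28
Number of subnets: 8 = 2^3
New prefix = 28 - 3 = 25
Supernet: 126.192.154.128/25


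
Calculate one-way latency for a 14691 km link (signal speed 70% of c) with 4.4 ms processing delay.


Speed = 0.7 * 3e5 km/s = 210000 km/s
Propagation delay = 14691 / 210000 = 0.07 s = 69.9571 ms
Processing delay = 4.4 ms
Total one-way latency = 74.3571 ms


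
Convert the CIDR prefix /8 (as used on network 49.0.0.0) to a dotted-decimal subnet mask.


/8 means 8 network bits, 24 host bits
Binary: 11111111000000000000000000000000
Mask: 255.0.0.0


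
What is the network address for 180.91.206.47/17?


IP:   10110100.01011011.11001110.00101111
Mask: 11111111.11111111.10000000.00000000
AND operation:
Net:  10110100.01011011.10000000.00000000
Network: 180.91.128.0/17


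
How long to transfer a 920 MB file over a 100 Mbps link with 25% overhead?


Effective throughput = 100 * (1 - 25/100) = 75 Mbps
File size in Mb = 920 * 8 = 7360 Mb
Time = 7360 / 75
Time = 98.1333 seconds


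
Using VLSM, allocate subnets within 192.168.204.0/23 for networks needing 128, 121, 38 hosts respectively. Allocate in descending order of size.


128 hosts -> /24 (254 usable): 192.168.204.0/24
121 hosts -> /25 (126 usable): 192.168.205.0/25
38 hosts -> /26 (62 usable): 192.168.205.128/26
Allocation: 192.168.204.0/24 (128 hosts, 254 usable); 192.168.205.0/25 (121 hosts, 126 usable); 192.168.205.128/26 (38 hosts, 62 usable)


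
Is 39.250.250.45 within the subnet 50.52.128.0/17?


Subnet network: 50.52.128.0
Test IP AND mask: 39.250.128.0
No, 39.250.250.45 is not in 50.52.128.0/17


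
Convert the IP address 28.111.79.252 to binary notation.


28 = 00011100
111 = 01101111
79 = 01001111
252 = 11111100
Binary: 00011100.01101111.01001111.11111100


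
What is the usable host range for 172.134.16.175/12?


Network: 172.128.0.0
Broadcast: 172.143.255.255
First usable = network + 1
Last usable = broadcast - 1
Range: 172.128.0.1 to 172.143.255.254


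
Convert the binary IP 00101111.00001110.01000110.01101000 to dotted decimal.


00101111 = 47
00001110 = 14
01000110 = 70
01101000 = 104
IP: 47.14.70.104


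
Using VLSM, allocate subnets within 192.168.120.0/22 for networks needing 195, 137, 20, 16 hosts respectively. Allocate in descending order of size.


195 hosts -> /24 (254 usable): 192.168.120.0/24
137 hosts -> /24 (254 usable): 192.168.121.0/24
20 hosts -> /27 (30 usable): 192.168.122.0/27
16 hosts -> /27 (30 usable): 192.168.122.32/27
Allocation: 192.168.120.0/24 (195 hosts, 254 usable); 192.168.121.0/24 (137 hosts, 254 usable); 192.168.122.0/27 (20 hosts, 30 usable); 192.168.122.32/27 (16 hosts, 30 usable)


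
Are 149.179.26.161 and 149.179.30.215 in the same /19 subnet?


Mask: 255.255.224.0
149.179.26.161 AND mask = 149.179.0.0
149.179.30.215 AND mask = 149.179.0.0
Yes, same subnet (149.179.0.0)


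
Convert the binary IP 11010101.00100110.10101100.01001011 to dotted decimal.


11010101 = 213
00100110 = 38
10101100 = 172
01001011 = 75
IP: 213.38.172.75


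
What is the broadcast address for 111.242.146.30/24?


Network: 111.242.146.0/24
Host bits = 8
Set all host bits to 1:
Broadcast: 111.242.146.255


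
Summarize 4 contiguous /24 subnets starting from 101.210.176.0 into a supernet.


Original prefix: /24
Number of subnets: 4 = 2^2
New prefix = 24 - 2 = 22
Supernet: 101.210.176.0/22


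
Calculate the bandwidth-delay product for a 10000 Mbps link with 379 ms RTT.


BDP = bandwidth * RTT
= 10000 Mbps * 379 ms
= 10000 * 1e6 * 379 / 1000 bits
= 3790000000 bits
= 473750000 bytes
= 462646.4844 KB
BDP = 3790000000 bits (473750000 bytes)


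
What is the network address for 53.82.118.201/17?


IP:   00110101.01010010.01110110.11001001
Mask: 11111111.11111111.10000000.00000000
AND operation:
Net:  00110101.01010010.00000000.00000000
Network: 53.82.0.0/17


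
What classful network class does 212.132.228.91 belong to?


First octet: 212
Binary: 11010100
110xxxxx -> Class C (192-223)
Class C, default mask 255.255.255.0 (/24)


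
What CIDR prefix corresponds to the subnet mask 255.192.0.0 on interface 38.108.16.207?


Binary: 11111111.11000000.00000000.00000000
Count leading 1s
Prefix: /10


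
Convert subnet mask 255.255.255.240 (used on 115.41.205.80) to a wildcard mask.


Subnet mask: 255.255.255.240
Wildcard = 255.255.255.255 - subnet mask
255 - 255 = 0
255 - 255 = 0
255 - 255 = 0
255 - 240 = 15
Wildcard: 0.0.0.15


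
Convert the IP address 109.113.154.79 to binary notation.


109 = 01101101
113 = 01110001
154 = 10011010
79 = 01001111
Binary: 01101101.01110001.10011010.01001111


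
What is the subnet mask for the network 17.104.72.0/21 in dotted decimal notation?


/21 means 21 network bits, 11 host bits
Binary: 11111111111111111111100000000000
Mask: 255.255.248.0


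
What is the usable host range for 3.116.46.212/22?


Network: 3.116.44.0
Broadcast: 3.116.47.255
First usable = network + 1
Last usable = broadcast - 1
Range: 3.116.44.1 to 3.116.47.254


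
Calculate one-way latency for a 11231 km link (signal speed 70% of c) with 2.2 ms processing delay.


Speed = 0.7 * 3e5 km/s = 210000 km/s
Propagation delay = 11231 / 210000 = 0.0535 s = 53.481 ms
Processing delay = 2.2 ms
Total one-way latency = 55.681 ms


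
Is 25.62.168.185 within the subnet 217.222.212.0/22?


Subnet network: 217.222.212.0
Test IP AND mask: 25.62.168.0
No, 25.62.168.185 is not in 217.222.212.0/22


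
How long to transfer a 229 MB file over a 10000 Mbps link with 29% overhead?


Effective throughput = 10000 * (1 - 29/100) = 7100 Mbps
File size in Mb = 229 * 8 = 1832 Mb
Time = 1832 / 7100
Time = 0.258 seconds


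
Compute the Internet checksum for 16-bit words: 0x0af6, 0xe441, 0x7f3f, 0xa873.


Sum all words (with carry folding):
+ 0x0af6 = 0x0af6
+ 0xe441 = 0xef37
+ 0x7f3f = 0x6e77
+ 0xa873 = 0x16eb
One's complement: ~0x16eb
Checksum = 0xe914


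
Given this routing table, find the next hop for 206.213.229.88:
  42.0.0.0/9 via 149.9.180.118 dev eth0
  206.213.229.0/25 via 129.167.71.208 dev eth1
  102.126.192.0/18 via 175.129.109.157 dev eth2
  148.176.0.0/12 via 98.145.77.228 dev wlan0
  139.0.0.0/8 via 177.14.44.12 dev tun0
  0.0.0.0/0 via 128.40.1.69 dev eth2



Longest prefix match for 206.213.229.88:
  /9 42.0.0.0: no
  /25 206.213.229.0: MATCH
  /18 102.126.192.0: no
  /12 148.176.0.0: no
  /8 139.0.0.0: no
  /0 0.0.0.0: MATCH
Selected: next-hop 129.167.71.208 via eth1 (matched /25)


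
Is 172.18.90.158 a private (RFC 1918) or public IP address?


RFC 1918 private ranges:
  10.0.0.0/8 (10.0.0.0 - 10.255.255.255)
  172.16.0.0/12 (172.16.0.0 - 172.31.255.255)
  192.168.0.0/16 (192.168.0.0 - 192.168.255.255)
Private (in 172.16.0.0/12)


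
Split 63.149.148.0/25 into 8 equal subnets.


New prefix = 25 + 3 = 28
Each subnet has 16 addresses
  63.149.148.0/28
  63.149.148.16/28
  63.149.148.32/28
  63.149.148.48/28
  63.149.148.64/28
  63.149.148.80/28
  63.149.148.96/28
  63.149.148.112/28
Subnets: 63.149.148.0/28, 63.149.148.16/28, 63.149.148.32/28, 63.149.148.48/28, 63.149.148.64/28, 63.149.148.80/28, 63.149.148.96/28, 63.149.148.112/28


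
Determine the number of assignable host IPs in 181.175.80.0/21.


Host bits = 32 - 21 = 11
Total addresses = 2^11 = 2048
Usable = total - 2 (network and broadcast)
Usable hosts: 2046


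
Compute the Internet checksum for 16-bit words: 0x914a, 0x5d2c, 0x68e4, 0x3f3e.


Sum all words (with carry folding):
+ 0x914a = 0x914a
+ 0x5d2c = 0xee76
+ 0x68e4 = 0x575b
+ 0x3f3e = 0x9699
One's complement: ~0x9699
Checksum = 0x6966


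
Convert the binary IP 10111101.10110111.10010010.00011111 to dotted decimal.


10111101 = 189
10110111 = 183
10010010 = 146
00011111 = 31
IP: 189.183.146.31


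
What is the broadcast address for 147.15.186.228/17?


Network: 147.15.128.0/17
Host bits = 15
Set all host bits to 1:
Broadcast: 147.15.255.255


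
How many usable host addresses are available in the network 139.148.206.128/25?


Host bits = 32 - 25 = 7
Total addresses = 2^7 = 128
Usable = total - 2 (network and broadcast)
Usable hosts: 126


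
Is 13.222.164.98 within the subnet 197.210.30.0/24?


Subnet network: 197.210.30.0
Test IP AND mask: 13.222.164.0
No, 13.222.164.98 is not in 197.210.30.0/24


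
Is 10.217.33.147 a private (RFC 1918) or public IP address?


RFC 1918 private ranges:
  10.0.0.0/8 (10.0.0.0 - 10.255.255.255)
  172.16.0.0/12 (172.16.0.0 - 172.31.255.255)
  192.168.0.0/16 (192.168.0.0 - 192.168.255.255)
Private (in 10.0.0.0/8)


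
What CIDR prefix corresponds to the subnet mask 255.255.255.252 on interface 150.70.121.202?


Binary: 11111111.11111111.11111111.11111100
Count leading 1s
Prefix: /30


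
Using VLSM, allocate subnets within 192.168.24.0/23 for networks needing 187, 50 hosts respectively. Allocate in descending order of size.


187 hosts -> /24 (254 usable): 192.168.24.0/24
50 hosts -> /26 (62 usable): 192.168.25.0/26
Allocation: 192.168.24.0/24 (187 hosts, 254 usable); 192.168.25.0/26 (50 hosts, 62 usable)


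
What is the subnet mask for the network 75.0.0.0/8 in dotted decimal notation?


/8 means 8 network bits, 24 host bits
Binary: 11111111000000000000000000000000
Mask: 255.0.0.0


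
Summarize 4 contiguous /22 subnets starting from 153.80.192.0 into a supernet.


Original prefix: /22
Number of subnets: 4 = 2^2
New prefix = 22 - 2 = 20
Supernet: 153.80.192.0/20


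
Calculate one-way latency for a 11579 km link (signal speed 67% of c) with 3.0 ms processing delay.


Speed = 0.67 * 3e5 km/s = 201000 km/s
Propagation delay = 11579 / 201000 = 0.0576 s = 57.607 ms
Processing delay = 3.0 ms
Total one-way latency = 60.607 ms


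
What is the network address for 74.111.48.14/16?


IP:   01001010.01101111.00110000.00001110
Mask: 11111111.11111111.00000000.00000000
AND operation:
Net:  01001010.01101111.00000000.00000000
Network: 74.111.0.0/16


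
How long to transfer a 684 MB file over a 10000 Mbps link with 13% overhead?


Effective throughput = 10000 * (1 - 13/100) = 8700 Mbps
File size in Mb = 684 * 8 = 5472 Mb
Time = 5472 / 8700
Time = 0.629 seconds


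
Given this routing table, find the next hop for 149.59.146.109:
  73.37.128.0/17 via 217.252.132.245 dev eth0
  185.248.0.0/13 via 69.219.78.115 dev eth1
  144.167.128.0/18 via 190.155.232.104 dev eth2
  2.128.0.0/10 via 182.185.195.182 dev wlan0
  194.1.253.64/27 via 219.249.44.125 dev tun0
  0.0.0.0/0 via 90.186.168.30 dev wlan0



Longest prefix match for 149.59.146.109:
  /17 73.37.128.0: no
  /13 185.248.0.0: no
  /18 144.167.128.0: no
  /10 2.128.0.0: no
  /27 194.1.253.64: no
  /0 0.0.0.0: MATCH
Selected: next-hop 90.186.168.30 via wlan0 (matched /0)


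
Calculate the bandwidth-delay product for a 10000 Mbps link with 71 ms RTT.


BDP = bandwidth * RTT
= 10000 Mbps * 71 ms
= 10000 * 1e6 * 71 / 1000 bits
= 710000000 bits
= 88750000 bytes
= 86669.9219 KB
BDP = 710000000 bits (88750000 bytes)


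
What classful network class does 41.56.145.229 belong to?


First octet: 41
Binary: 00101001
0xxxxxxx -> Class A (1-126)
Class A, default mask 255.0.0.0 (/8)


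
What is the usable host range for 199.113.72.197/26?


Network: 199.113.72.192
Broadcast: 199.113.72.255
First usable = network + 1
Last usable = broadcast - 1
Range: 199.113.72.193 to 199.113.72.254


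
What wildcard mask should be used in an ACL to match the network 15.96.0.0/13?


Subnet mask: 255.248.0.0
Wildcard = 255.255.255.255 - subnet mask
255 - 255 = 0
255 - 248 = 7
255 - 0 = 255
255 - 0 = 255
Wildcard: 0.7.255.255


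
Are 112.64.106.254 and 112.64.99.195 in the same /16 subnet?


Mask: 255.255.0.0
112.64.106.254 AND mask = 112.64.0.0
112.64.99.195 AND mask = 112.64.0.0
Yes, same subnet (112.64.0.0)


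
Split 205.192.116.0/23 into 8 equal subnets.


New prefix = 23 + 3 = 26
Each subnet has 64 addresses
  205.192.116.0/26
  205.192.116.64/26
  205.192.116.128/26
  205.192.116.192/26
  205.192.117.0/26
  205.192.117.64/26
  205.192.117.128/26
  205.192.117.192/26
Subnets: 205.192.116.0/26, 205.192.116.64/26, 205.192.116.128/26, 205.192.116.192/26, 205.192.117.0/26, 205.192.117.64/26, 205.192.117.128/26, 205.192.117.192/26


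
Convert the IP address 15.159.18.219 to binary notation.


15 = 00001111
159 = 10011111
18 = 00010010
219 = 11011011
Binary: 00001111.10011111.00010010.11011011


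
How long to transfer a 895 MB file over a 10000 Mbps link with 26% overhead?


Effective throughput = 10000 * (1 - 26/100) = 7400 Mbps
File size in Mb = 895 * 8 = 7160 Mb
Time = 7160 / 7400
Time = 0.9676 seconds


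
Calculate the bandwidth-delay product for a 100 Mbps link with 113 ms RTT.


BDP = bandwidth * RTT
= 100 Mbps * 113 ms
= 100 * 1e6 * 113 / 1000 bits
= 11300000 bits
= 1412500 bytes
= 1379.3945 KB
BDP = 11300000 bits (1412500 bytes)


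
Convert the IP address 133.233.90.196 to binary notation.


133 = 10000101
233 = 11101001
90 = 01011010
196 = 11000100
Binary: 10000101.11101001.01011010.11000100


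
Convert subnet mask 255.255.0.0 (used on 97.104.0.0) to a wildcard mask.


Subnet mask: 255.255.0.0
Wildcard = 255.255.255.255 - subnet mask
255 - 255 = 0
255 - 255 = 0
255 - 0 = 255
255 - 0 = 255
Wildcard: 0.0.255.255


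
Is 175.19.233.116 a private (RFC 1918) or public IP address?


RFC 1918 private ranges:
  10.0.0.0/8 (10.0.0.0 - 10.255.255.255)
  172.16.0.0/12 (172.16.0.0 - 172.31.255.255)
  192.168.0.0/16 (192.168.0.0 - 192.168.255.255)
Public (not in any RFC 1918 range)


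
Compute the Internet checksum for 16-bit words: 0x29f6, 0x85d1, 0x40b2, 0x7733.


Sum all words (with carry folding):
+ 0x29f6 = 0x29f6
+ 0x85d1 = 0xafc7
+ 0x40b2 = 0xf079
+ 0x7733 = 0x67ad
One's complement: ~0x67ad
Checksum = 0x9852


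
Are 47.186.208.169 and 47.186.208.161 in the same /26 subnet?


Mask: 255.255.255.192
47.186.208.169 AND mask = 47.186.208.128
47.186.208.161 AND mask = 47.186.208.128
Yes, same subnet (47.186.208.128)


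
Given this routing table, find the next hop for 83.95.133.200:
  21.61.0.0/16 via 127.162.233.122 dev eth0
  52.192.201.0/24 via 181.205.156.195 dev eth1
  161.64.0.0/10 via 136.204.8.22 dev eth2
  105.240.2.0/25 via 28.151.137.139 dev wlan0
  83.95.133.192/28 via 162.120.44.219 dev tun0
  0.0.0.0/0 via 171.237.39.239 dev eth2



Longest prefix match for 83.95.133.200:
  /16 21.61.0.0: no
  /24 52.192.201.0: no
  /10 161.64.0.0: no
  /25 105.240.2.0: no
  /28 83.95.133.192: MATCH
  /0 0.0.0.0: MATCH
Selected: next-hop 162.120.44.219 via tun0 (matched /28)


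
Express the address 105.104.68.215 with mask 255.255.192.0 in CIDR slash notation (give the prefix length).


Binary: 11111111.11111111.11000000.00000000
Count leading 1s
Prefix: /18


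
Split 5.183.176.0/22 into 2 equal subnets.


New prefix = 22 + 1 = 23
Each subnet has 512 addresses
  5.183.176.0/23
  5.183.178.0/23
Subnets: 5.183.176.0/23, 5.183.178.0/23


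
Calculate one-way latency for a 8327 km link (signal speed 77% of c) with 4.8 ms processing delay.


Speed = 0.77 * 3e5 km/s = 231000 km/s
Propagation delay = 8327 / 231000 = 0.036 s = 36.0476 ms
Processing delay = 4.8 ms
Total one-way latency = 40.8476 ms


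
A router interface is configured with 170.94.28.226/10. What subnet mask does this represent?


/10 means 10 network bits, 22 host bits
Binary: 11111111110000000000000000000000
Mask: 255.192.0.0


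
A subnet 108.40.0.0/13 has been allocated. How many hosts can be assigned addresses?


Host bits = 32 - 13 = 19
Total addresses = 2^19 = 524288
Usable = total - 2 (network and broadcast)
Usable hosts: 524286


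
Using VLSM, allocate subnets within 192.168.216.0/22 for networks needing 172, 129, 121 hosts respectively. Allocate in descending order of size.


172 hosts -> /24 (254 usable): 192.168.216.0/24
129 hosts -> /24 (254 usable): 192.168.217.0/24
121 hosts -> /25 (126 usable): 192.168.218.0/25
Allocation: 192.168.216.0/24 (172 hosts, 254 usable); 192.168.217.0/24 (129 hosts, 254 usable); 192.168.218.0/25 (121 hosts, 126 usable)


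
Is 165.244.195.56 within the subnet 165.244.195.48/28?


Subnet network: 165.244.195.48
Test IP AND mask: 165.244.195.48
Yes, 165.244.195.56 is in 165.244.195.48/28


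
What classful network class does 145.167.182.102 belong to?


First octet: 145
Binary: 10010001
10xxxxxx -> Class B (128-191)
Class B, default mask 255.255.0.0 (/16)


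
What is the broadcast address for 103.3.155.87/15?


Network: 103.2.0.0/15
Host bits = 17
Set all host bits to 1:
Broadcast: 103.3.255.255


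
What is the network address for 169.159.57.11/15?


IP:   10101001.10011111.00111001.00001011
Mask: 11111111.11111110.00000000.00000000
AND operation:
Net:  10101001.10011110.00000000.00000000
Network: 169.158.0.0/15


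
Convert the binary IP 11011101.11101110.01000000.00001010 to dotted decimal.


11011101 = 221
11101110 = 238
01000000 = 64
00001010 = 10
IP: 221.238.64.10


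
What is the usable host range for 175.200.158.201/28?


Network: 175.200.158.192
Broadcast: 175.200.158.207
First usable = network + 1
Last usable = broadcast - 1
Range: 175.200.158.193 to 175.200.158.206


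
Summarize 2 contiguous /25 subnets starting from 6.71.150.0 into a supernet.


Original prefix: /25
Number of subnets: 2 = 2^1
New prefix = 25 - 1 = 24
Supernet: 6.71.150.0/24


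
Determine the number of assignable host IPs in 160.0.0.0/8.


Host bits = 32 - 8 = 24
Total addresses = 2^24 = 16777216
Usable = total - 2 (network and broadcast)
Usable hosts: 16777214


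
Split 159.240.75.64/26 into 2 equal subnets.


New prefix = 26 + 1 = 27
Each subnet has 32 addresses
  159.240.75.64/27
  159.240.75.96/27
Subnets: 159.240.75.64/27, 159.240.75.96/27


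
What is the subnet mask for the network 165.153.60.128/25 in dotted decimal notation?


/25 means 25 network bits, 7 host bits
Binary: 11111111111111111111111110000000
Mask: 255.255.255.128


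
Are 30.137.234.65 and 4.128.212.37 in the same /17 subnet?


Mask: 255.255.128.0
30.137.234.65 AND mask = 30.137.128.0
4.128.212.37 AND mask = 4.128.128.0
No, different subnets (30.137.128.0 vs 4.128.128.0)


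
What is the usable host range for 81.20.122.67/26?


Network: 81.20.122.64
Broadcast: 81.20.122.127
First usable = network + 1
Last usable = broadcast - 1
Range: 81.20.122.65 to 81.20.122.126


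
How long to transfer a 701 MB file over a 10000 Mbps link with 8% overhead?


Effective throughput = 10000 * (1 - 8/100) = 9200 Mbps
File size in Mb = 701 * 8 = 5608 Mb
Time = 5608 / 9200
Time = 0.6096 seconds


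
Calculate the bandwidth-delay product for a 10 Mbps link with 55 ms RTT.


BDP = bandwidth * RTT
= 10 Mbps * 55 ms
= 10 * 1e6 * 55 / 1000 bits
= 550000 bits
= 68750 bytes
= 67.1387 KB
BDP = 550000 bits (68750 bytes)


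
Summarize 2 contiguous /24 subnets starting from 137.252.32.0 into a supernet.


Original prefix: /24
Number of subnets: 2 = 2^1
New prefix = 24 - 1 = 23
Supernet: 137.252.32.0/23


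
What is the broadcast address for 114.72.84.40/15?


Network: 114.72.0.0/15
Host bits = 17
Set all host bits to 1:
Broadcast: 114.73.255.255


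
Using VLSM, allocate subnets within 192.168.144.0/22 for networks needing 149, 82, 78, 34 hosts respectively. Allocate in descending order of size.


149 hosts -> /24 (254 usable): 192.168.144.0/24
82 hosts -> /25 (126 usable): 192.168.145.0/25
78 hosts -> /25 (126 usable): 192.168.145.128/25
34 hosts -> /26 (62 usable): 192.168.146.0/26
Allocation: 192.168.144.0/24 (149 hosts, 254 usable); 192.168.145.0/25 (82 hosts, 126 usable); 192.168.145.128/25 (78 hosts, 126 usable); 192.168.146.0/26 (34 hosts, 62 usable)


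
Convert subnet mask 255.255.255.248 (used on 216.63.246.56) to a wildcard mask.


Subnet mask: 255.255.255.248
Wildcard = 255.255.255.255 - subnet mask
255 - 255 = 0
255 - 255 = 0
255 - 255 = 0
255 - 248 = 7
Wildcard: 0.0.0.7


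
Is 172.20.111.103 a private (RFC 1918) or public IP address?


RFC 1918 private ranges:
  10.0.0.0/8 (10.0.0.0 - 10.255.255.255)
  172.16.0.0/12 (172.16.0.0 - 172.31.255.255)
  192.168.0.0/16 (192.168.0.0 - 192.168.255.255)
Private (in 172.16.0.0/12)


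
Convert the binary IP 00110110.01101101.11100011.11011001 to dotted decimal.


00110110 = 54
01101101 = 109
11100011 = 227
11011001 = 217
IP: 54.109.227.217


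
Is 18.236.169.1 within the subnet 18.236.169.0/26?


Subnet network: 18.236.169.0
Test IP AND mask: 18.236.169.0
Yes, 18.236.169.1 is in 18.236.169.0/26


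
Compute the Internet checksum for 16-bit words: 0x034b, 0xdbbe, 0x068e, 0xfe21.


Sum all words (with carry folding):
+ 0x034b = 0x034b
+ 0xdbbe = 0xdf09
+ 0x068e = 0xe597
+ 0xfe21 = 0xe3b9
One's complement: ~0xe3b9
Checksum = 0x1c46


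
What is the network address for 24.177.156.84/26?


IP:   00011000.10110001.10011100.01010100
Mask: 11111111.11111111.11111111.11000000
AND operation:
Net:  00011000.10110001.10011100.01000000
Network: 24.177.156.64/26


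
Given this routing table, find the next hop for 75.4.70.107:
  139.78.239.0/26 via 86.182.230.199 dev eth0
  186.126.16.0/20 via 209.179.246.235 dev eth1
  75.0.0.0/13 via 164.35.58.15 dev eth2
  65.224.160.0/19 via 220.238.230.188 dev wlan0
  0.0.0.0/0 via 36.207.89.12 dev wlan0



Longest prefix match for 75.4.70.107:
  /26 139.78.239.0: no
  /20 186.126.16.0: no
  /13 75.0.0.0: MATCH
  /19 65.224.160.0: no
  /0 0.0.0.0: MATCH
Selected: next-hop 164.35.58.15 via eth2 (matched /13)


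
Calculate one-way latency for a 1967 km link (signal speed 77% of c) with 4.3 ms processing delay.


Speed = 0.77 * 3e5 km/s = 231000 km/s
Propagation delay = 1967 / 231000 = 0.0085 s = 8.5152 ms
Processing delay = 4.3 ms
Total one-way latency = 12.8152 ms


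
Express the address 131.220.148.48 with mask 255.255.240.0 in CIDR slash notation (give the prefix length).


Binary: 11111111.11111111.11110000.00000000
Count leading 1s
Prefix: /20


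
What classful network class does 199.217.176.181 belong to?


First octet: 199
Binary: 11000111
110xxxxx -> Class C (192-223)
Class C, default mask 255.255.255.0 (/24)


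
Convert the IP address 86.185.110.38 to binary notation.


86 = 01010110
185 = 10111001
110 = 01101110
38 = 00100110
Binary: 01010110.10111001.01101110.00100110


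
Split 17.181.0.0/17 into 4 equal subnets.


New prefix = 17 + 2 = 19
Each subnet has 8192 addresses
  17.181.0.0/19
  17.181.32.0/19
  17.181.64.0/19
  17.181.96.0/19
Subnets: 17.181.0.0/19, 17.181.32.0/19, 17.181.64.0/19, 17.181.96.0/19


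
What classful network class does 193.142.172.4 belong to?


First octet: 193
Binary: 11000001
110xxxxx -> Class C (192-223)
Class C, default mask 255.255.255.0 (/24)


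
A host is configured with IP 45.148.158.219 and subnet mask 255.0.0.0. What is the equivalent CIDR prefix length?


Binary: 11111111.00000000.00000000.00000000
Count leading 1s
Prefix: /8


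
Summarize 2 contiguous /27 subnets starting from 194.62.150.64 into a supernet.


Original prefix: /27
Number of subnets: 2 = 2^1
New prefix = 27 - 1 = 26
Supernet: 194.62.150.64/26


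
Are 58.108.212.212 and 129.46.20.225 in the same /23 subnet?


Mask: 255.255.254.0
58.108.212.212 AND mask = 58.108.212.0
129.46.20.225 AND mask = 129.46.20.0
No, different subnets (58.108.212.0 vs 129.46.20.0)


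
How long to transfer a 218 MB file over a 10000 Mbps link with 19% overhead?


Effective throughput = 10000 * (1 - 19/100) = 8100.0 Mbps
File size in Mb = 218 * 8 = 1744 Mb
Time = 1744 / 8100.0
Time = 0.2153 seconds


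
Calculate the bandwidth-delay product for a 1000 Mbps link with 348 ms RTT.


BDP = bandwidth * RTT
= 1000 Mbps * 348 ms
= 1000 * 1e6 * 348 / 1000 bits
= 348000000 bits
= 43500000 bytes
= 42480.4688 KB
BDP = 348000000 bits (43500000 bytes)


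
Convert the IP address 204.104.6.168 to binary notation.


204 = 11001100
104 = 01101000
6 = 00000110
168 = 10101000
Binary: 11001100.01101000.00000110.10101000


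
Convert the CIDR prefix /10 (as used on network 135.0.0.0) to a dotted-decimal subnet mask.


/10 means 10 network bits, 22 host bits
Binary: 11111111110000000000000000000000
Mask: 255.192.0.0


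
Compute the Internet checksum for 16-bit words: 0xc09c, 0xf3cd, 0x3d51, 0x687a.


Sum all words (with carry folding):
+ 0xc09c = 0xc09c
+ 0xf3cd = 0xb46a
+ 0x3d51 = 0xf1bb
+ 0x687a = 0x5a36
One's complement: ~0x5a36
Checksum = 0xa5c9


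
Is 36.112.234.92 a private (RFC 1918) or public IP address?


RFC 1918 private ranges:
  10.0.0.0/8 (10.0.0.0 - 10.255.255.255)
  172.16.0.0/12 (172.16.0.0 - 172.31.255.255)
  192.168.0.0/16 (192.168.0.0 - 192.168.255.255)
Public (not in any RFC 1918 range)


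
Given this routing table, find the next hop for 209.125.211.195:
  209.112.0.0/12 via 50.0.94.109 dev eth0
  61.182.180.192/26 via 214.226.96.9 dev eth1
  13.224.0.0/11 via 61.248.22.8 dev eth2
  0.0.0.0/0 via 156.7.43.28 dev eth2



Longest prefix match for 209.125.211.195:
  /12 209.112.0.0: MATCH
  /26 61.182.180.192: no
  /11 13.224.0.0: no
  /0 0.0.0.0: MATCH
Selected: next-hop 50.0.94.109 via eth0 (matched /12)


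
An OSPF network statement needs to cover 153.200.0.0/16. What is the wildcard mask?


Subnet mask: 255.255.0.0
Wildcard = 255.255.255.255 - subnet mask
255 - 255 = 0
255 - 255 = 0
255 - 0 = 255
255 - 0 = 255
Wildcard: 0.0.255.255


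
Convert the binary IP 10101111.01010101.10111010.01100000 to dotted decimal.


10101111 = 175
01010101 = 85
10111010 = 186
01100000 = 96
IP: 175.85.186.96


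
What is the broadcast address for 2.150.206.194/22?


Network: 2.150.204.0/22
Host bits = 10
Set all host bits to 1:
Broadcast: 2.150.207.255


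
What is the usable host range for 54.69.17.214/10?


Network: 54.64.0.0
Broadcast: 54.127.255.255
First usable = network + 1
Last usable = broadcast - 1
Range: 54.64.0.1 to 54.127.255.254


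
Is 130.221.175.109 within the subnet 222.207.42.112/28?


Subnet network: 222.207.42.112
Test IP AND mask: 130.221.175.96
No, 130.221.175.109 is not in 222.207.42.112/28


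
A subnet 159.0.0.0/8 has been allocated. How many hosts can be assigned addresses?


Host bits = 32 - 8 = 24
Total addresses = 2^24 = 16777216
Usable = total - 2 (network and broadcast)
Usable hosts: 16777214


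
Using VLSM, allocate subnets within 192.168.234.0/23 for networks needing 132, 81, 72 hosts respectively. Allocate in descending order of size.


132 hosts -> /24 (254 usable): 192.168.234.0/24
81 hosts -> /25 (126 usable): 192.168.235.0/25
72 hosts -> /25 (126 usable): 192.168.235.128/25
Allocation: 192.168.234.0/24 (132 hosts, 254 usable); 192.168.235.0/25 (81 hosts, 126 usable); 192.168.235.128/25 (72 hosts, 126 usable)


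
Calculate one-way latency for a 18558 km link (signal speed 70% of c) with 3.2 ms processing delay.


Speed = 0.7 * 3e5 km/s = 210000 km/s
Propagation delay = 18558 / 210000 = 0.0884 s = 88.3714 ms
Processing delay = 3.2 ms
Total one-way latency = 91.5714 ms


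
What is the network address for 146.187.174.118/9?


IP:   10010010.10111011.10101110.01110110
Mask: 11111111.10000000.00000000.00000000
AND operation:
Net:  10010010.10000000.00000000.00000000
Network: 146.128.0.0/9


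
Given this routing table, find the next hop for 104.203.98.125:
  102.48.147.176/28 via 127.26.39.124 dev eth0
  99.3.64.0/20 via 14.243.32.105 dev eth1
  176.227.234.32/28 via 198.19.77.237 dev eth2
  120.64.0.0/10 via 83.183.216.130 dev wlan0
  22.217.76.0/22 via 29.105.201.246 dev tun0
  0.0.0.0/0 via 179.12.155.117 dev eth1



Longest prefix match for 104.203.98.125:
  /28 102.48.147.176: no
  /20 99.3.64.0: no
  /28 176.227.234.32: no
  /10 120.64.0.0: no
  /22 22.217.76.0: no
  /0 0.0.0.0: MATCH
Selected: next-hop 179.12.155.117 via eth1 (matched /0)


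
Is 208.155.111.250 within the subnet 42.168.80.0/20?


Subnet network: 42.168.80.0
Test IP AND mask: 208.155.96.0
No, 208.155.111.250 is not in 42.168.80.0/20


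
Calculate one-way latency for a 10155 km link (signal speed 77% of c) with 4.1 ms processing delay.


Speed = 0.77 * 3e5 km/s = 231000 km/s
Propagation delay = 10155 / 231000 = 0.044 s = 43.961 ms
Processing delay = 4.1 ms
Total one-way latency = 48.061 ms


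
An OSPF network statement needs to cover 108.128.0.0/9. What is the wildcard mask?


Subnet mask: 255.128.0.0
Wildcard = 255.255.255.255 - subnet mask
255 - 255 = 0
255 - 128 = 127
255 - 0 = 255
255 - 0 = 255
Wildcard: 0.127.255.255


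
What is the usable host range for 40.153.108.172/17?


Network: 40.153.0.0
Broadcast: 40.153.127.255
First usable = network + 1
Last usable = broadcast - 1
Range: 40.153.0.1 to 40.153.127.254


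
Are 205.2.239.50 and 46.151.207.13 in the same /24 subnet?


Mask: 255.255.255.0
205.2.239.50 AND mask = 205.2.239.0
46.151.207.13 AND mask = 46.151.207.0
No, different subnets (205.2.239.0 vs 46.151.207.0)


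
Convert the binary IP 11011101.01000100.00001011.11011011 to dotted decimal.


11011101 = 221
01000100 = 68
00001011 = 11
11011011 = 219
IP: 221.68.11.219


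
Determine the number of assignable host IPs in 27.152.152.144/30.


Host bits = 32 - 30 = 2
Total addresses = 2^2 = 4
Usable = total - 2 (network and broadcast)
Usable hosts: 2


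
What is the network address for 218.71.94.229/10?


IP:   11011010.01000111.01011110.11100101
Mask: 11111111.11000000.00000000.00000000
AND operation:
Net:  11011010.01000000.00000000.00000000
Network: 218.64.0.0/10


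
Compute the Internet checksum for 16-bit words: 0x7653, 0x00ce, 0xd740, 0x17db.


Sum all words (with carry folding):
+ 0x7653 = 0x7653
+ 0x00ce = 0x7721
+ 0xd740 = 0x4e62
+ 0x17db = 0x663d
One's complement: ~0x663d
Checksum = 0x99c2


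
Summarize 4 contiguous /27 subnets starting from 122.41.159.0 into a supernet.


Original prefix: /27
Number of subnets: 4 = 2^2
New prefix = 27 - 2 = 25
Supernet: 122.41.159.0/25


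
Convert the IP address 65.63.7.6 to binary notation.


65 = 01000001
63 = 00111111
7 = 00000111
6 = 00000110
Binary: 01000001.00111111.00000111.00000110


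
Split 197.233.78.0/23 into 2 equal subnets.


New prefix = 23 + 1 = 24
Each subnet has 256 addresses
  197.233.78.0/24
  197.233.79.0/24
Subnets: 197.233.78.0/24, 197.233.79.0/24


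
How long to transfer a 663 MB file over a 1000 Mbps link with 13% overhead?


Effective throughput = 1000 * (1 - 13/100) = 870 Mbps
File size in Mb = 663 * 8 = 5304 Mb
Time = 5304 / 870
Time = 6.0966 seconds


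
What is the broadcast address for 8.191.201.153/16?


Network: 8.191.0.0/16
Host bits = 16
Set all host bits to 1:
Broadcast: 8.191.255.255


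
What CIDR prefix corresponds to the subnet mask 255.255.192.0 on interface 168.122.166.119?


Binary: 11111111.11111111.11000000.00000000
Count leading 1s
Prefix: /18


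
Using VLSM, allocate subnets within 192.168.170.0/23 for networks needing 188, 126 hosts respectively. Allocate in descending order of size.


188 hosts -> /24 (254 usable): 192.168.170.0/24
126 hosts -> /25 (126 usable): 192.168.171.0/25
Allocation: 192.168.170.0/24 (188 hosts, 254 usable); 192.168.171.0/25 (126 hosts, 126 usable)


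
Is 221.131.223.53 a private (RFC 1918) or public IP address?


RFC 1918 private ranges:
  10.0.0.0/8 (10.0.0.0 - 10.255.255.255)
  172.16.0.0/12 (172.16.0.0 - 172.31.255.255)
  192.168.0.0/16 (192.168.0.0 - 192.168.255.255)
Public (not in any RFC 1918 range)


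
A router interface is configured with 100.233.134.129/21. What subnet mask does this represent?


/21 means 21 network bits, 11 host bits
Binary: 11111111111111111111100000000000
Mask: 255.255.248.0


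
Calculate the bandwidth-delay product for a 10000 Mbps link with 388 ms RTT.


BDP = bandwidth * RTT
= 10000 Mbps * 388 ms
= 10000 * 1e6 * 388 / 1000 bits
= 3880000000 bits
= 485000000 bytes
= 473632.8125 KB
BDP = 3880000000 bits (485000000 bytes)


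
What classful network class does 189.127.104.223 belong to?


First octet: 189
Binary: 10111101
10xxxxxx -> Class B (128-191)
Class B, default mask 255.255.0.0 (/16)


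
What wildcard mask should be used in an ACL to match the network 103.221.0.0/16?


Subnet mask: 255.255.0.0
Wildcard = 255.255.255.255 - subnet mask
255 - 255 = 0
255 - 255 = 0
255 - 0 = 255
255 - 0 = 255
Wildcard: 0.0.255.255


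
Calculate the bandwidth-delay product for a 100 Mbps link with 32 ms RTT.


BDP = bandwidth * RTT
= 100 Mbps * 32 ms
= 100 * 1e6 * 32 / 1000 bits
= 3200000 bits
= 400000 bytes
= 390.625 KB
BDP = 3200000 bits (400000 bytes)


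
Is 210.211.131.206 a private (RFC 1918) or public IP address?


RFC 1918 private ranges:
  10.0.0.0/8 (10.0.0.0 - 10.255.255.255)
  172.16.0.0/12 (172.16.0.0 - 172.31.255.255)
  192.168.0.0/16 (192.168.0.0 - 192.168.255.255)
Public (not in any RFC 1918 range)


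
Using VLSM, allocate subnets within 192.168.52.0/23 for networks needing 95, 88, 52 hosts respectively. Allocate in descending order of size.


95 hosts -> /25 (126 usable): 192.168.52.0/25
88 hosts -> /25 (126 usable): 192.168.52.128/25
52 hosts -> /26 (62 usable): 192.168.53.0/26
Allocation: 192.168.52.0/25 (95 hosts, 126 usable); 192.168.52.128/25 (88 hosts, 126 usable); 192.168.53.0/26 (52 hosts, 62 usable)


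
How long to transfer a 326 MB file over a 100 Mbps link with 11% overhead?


Effective throughput = 100 * (1 - 11/100) = 89 Mbps
File size in Mb = 326 * 8 = 2608 Mb
Time = 2608 / 89
Time = 29.3034 seconds


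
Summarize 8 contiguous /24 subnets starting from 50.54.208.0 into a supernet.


Original prefix: /24
Number of subnets: 8 = 2^3
New prefix = 24 - 3 = 21
Supernet: 50.54.208.0/21


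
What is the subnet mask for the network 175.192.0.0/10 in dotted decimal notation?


/10 means 10 network bits, 22 host bits
Binary: 11111111110000000000000000000000
Mask: 255.192.0.0


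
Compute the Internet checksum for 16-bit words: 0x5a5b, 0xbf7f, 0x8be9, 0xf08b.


Sum all words (with carry folding):
+ 0x5a5b = 0x5a5b
+ 0xbf7f = 0x19db
+ 0x8be9 = 0xa5c4
+ 0xf08b = 0x9650
One's complement: ~0x9650
Checksum = 0x69af


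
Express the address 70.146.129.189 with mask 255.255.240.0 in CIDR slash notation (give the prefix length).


Binary: 11111111.11111111.11110000.00000000
Count leading 1s
Prefix: /20
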